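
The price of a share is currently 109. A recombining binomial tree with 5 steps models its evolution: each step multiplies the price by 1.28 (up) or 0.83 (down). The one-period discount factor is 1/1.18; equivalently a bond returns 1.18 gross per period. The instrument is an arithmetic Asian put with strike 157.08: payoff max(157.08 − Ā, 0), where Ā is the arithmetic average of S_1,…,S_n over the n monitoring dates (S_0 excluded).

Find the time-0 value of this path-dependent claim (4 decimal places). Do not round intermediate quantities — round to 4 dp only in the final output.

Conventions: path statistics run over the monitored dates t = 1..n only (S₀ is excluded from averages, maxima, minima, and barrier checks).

price = 3.8230

No-arbitrage gives p* = (R−d)/(u−d) = 0.7778: enumerate every path, weight its payoff by its p*-probability, and discount by R^5.
Enumerate all 2^5 = 32 price paths (U = up ×1.28, D = down ×0.83); each path with k up-moves has probability p*^k·(1−p*)^(5−k).
DDDDD: Ā=64.5100, payoff=92.5700, prob=0.000542
UDDDD: Ā=99.4853, payoff=57.5947, prob=0.001897
DUDDD: Ā=89.6753, payoff=67.4047, prob=0.001897
UUDDD: Ā=138.2944, payoff=18.7856, prob=0.006639
DDUDD: Ā=81.5330, payoff=75.5470, prob=0.001897
UDUDD: Ā=125.7376, payoff=31.3424, prob=0.006639
DUUDD: Ā=115.9276, payoff=41.1524, prob=0.006639
UUUDD: Ā=178.7800, payoff=0.0000, prob=0.023235
DDDUD: Ā=74.7749, payoff=82.3051, prob=0.001897
UDDUD: Ā=115.3155, payoff=41.7645, prob=0.006639
DUDUD: Ā=105.5055, payoff=51.5745, prob=0.006639
UUDUD: Ā=162.7073, payoff=0.0000, prob=0.023235
DDUUD: Ā=97.3632, payoff=59.7168, prob=0.006639
UDUUD: Ā=150.1505, payoff=6.9295, prob=0.023235
DUUUD: Ā=140.3405, payoff=16.7395, prob=0.023235
UUUUD: Ā=216.4287, payoff=0.0000, prob=0.081322
DDDDU: Ā=69.1657, payoff=87.9143, prob=0.001897
UDDDU: Ā=106.6651, payoff=50.4149, prob=0.006639
DUDDU: Ā=96.8551, payoff=60.2249, prob=0.006639
UUDDU: Ā=149.3669, payoff=7.7131, prob=0.023235
DDUDU: Ā=88.7128, payoff=68.3672, prob=0.006639
UDUDU: Ā=136.8101, payoff=20.2699, prob=0.023235
DUUDU: Ā=127.0001, payoff=30.0799, prob=0.023235
UUUDU: Ā=195.8556, payoff=0.0000, prob=0.081322
DDDUU: Ā=81.9547, payoff=75.1253, prob=0.006639
UDDUU: Ā=126.3880, payoff=30.6920, prob=0.023235
DUDUU: Ā=116.5780, payoff=40.5020, prob=0.023235
UUDUU: Ā=179.7829, payoff=0.0000, prob=0.081322
DDUUU: Ā=108.4357, payoff=48.6443, prob=0.023235
UDUUU: Ā=167.2261, payoff=0.0000, prob=0.081322
DUUUU: Ā=157.4161, payoff=0.0000, prob=0.081322
UUUUU: Ā=242.7622, payoff=0.0000, prob=0.284628
Price = Σ prob·payoff / R^5 = 8.745990 / 2.287758 = 3.8230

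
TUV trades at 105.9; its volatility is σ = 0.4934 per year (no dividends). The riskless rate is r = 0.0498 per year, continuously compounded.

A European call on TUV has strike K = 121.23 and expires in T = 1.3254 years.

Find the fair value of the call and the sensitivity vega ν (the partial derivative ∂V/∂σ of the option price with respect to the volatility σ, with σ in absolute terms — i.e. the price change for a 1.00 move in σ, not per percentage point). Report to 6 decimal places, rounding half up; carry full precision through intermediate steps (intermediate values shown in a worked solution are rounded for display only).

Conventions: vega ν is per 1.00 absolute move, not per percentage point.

price = 20.911130
ν = 48.002724

σ√T = 0.4934·√1.3254 = 0.568032
d₁ = (ln(S/K) + (r+σ²/2)T) / (σ√T) = (ln(105.9/121.23) + (0.0498+0.4934²/2)·1.3254) / 0.568032 = (-0.135194 + 0.227335) / 0.568032 = 0.162210
d₂ = d₁ − σ√T = 0.162210 − 0.568032 = -0.405821
e^{−rT} = 0.936126
N(d₁) = 0.564430,  N(d₂) = 0.342437
Call price V = S·N(d₁) − K·e^{−rT}·N(d₂) = 59.773127 − 38.861997 = 20.911130
φ(d₁) = (1/√(2π))·e^{−d₁²/2} = 0.393728
ν = S·φ(d₁)·√T = 48.002724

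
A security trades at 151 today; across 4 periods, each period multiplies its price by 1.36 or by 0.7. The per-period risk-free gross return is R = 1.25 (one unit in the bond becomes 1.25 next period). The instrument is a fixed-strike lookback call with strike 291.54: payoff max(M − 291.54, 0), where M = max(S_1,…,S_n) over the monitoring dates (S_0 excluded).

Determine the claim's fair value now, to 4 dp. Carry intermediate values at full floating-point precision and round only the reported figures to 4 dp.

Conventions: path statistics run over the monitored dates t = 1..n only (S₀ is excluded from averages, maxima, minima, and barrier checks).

price = 47.9393

With p* = (R−d)/(u−d) = 0.8333, sum probability × payoff across the paths and divide by R^4.
Enumerate all 2^4 = 16 price paths (U = up ×1.36, D = down ×0.7); each path with k up-moves has probability p*^k·(1−p*)^(4−k).
DDDD: M=105.7000, payoff=0.0000, prob=0.000772
UDDD: M=205.3600, payoff=0.0000, prob=0.003858
DUDD: M=143.7520, payoff=0.0000, prob=0.003858
UUDD: M=279.2896, payoff=0.0000, prob=0.019290
DDUD: M=105.7000, payoff=0.0000, prob=0.003858
UDUD: M=205.3600, payoff=0.0000, prob=0.019290
DUUD: M=195.5027, payoff=0.0000, prob=0.019290
UUUD: M=379.8339, payoff=88.2939, prob=0.096451
DDDU: M=105.7000, payoff=0.0000, prob=0.003858
UDDU: M=205.3600, payoff=0.0000, prob=0.019290
DUDU: M=143.7520, payoff=0.0000, prob=0.019290
UUDU: M=279.2896, payoff=0.0000, prob=0.096451
DDUU: M=136.8519, payoff=0.0000, prob=0.019290
UDUU: M=265.8837, payoff=0.0000, prob=0.096451
DUUU: M=265.8837, payoff=0.0000, prob=0.096451
UUUU: M=516.5740, payoff=225.0340, prob=0.482253
Price = Σ prob·payoff / R^4 = 117.039359 / 2.441406 = 47.9393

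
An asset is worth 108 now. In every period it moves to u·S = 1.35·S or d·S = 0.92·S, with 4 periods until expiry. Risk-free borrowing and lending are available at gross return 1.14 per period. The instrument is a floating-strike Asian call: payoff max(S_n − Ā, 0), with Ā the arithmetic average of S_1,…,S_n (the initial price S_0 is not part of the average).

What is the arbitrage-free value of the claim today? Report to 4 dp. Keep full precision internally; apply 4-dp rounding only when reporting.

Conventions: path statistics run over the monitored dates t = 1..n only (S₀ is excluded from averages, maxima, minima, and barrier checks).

price = 19.5943

Set p* = 0.5116 (from d < R < u); the path-dependent value is the discounted p*-expectation over all price paths.
Enumerate all 2^4 = 16 price paths (U = up ×1.35, D = down ×0.92); each path with k up-moves has probability p*^k·(1−p*)^(4−k).
DDDD: Ā=88.0600, payoff=0.0000, prob=0.056886
UDDD: Ā=129.2185, payoff=0.0000, prob=0.059595
DUDD: Ā=117.6085, payoff=0.0000, prob=0.059595
UUDD: Ā=172.5776, payoff=0.0000, prob=0.062432
DDUD: Ā=106.9273, payoff=6.6055, prob=0.059595
UDUD: Ā=156.9041, payoff=9.6928, prob=0.062432
DUUD: Ā=145.2941, payoff=21.3028, prob=0.062432
UUUD: Ā=213.2033, payoff=31.2595, prob=0.065405
DDDU: Ā=97.1006, payoff=16.4322, prob=0.059595
UDDU: Ā=142.4845, payoff=24.1124, prob=0.062432
DUDU: Ā=130.8745, payoff=35.7224, prob=0.062432
UUDU: Ā=192.0441, payoff=52.4187, prob=0.065405
DDUU: Ā=120.1933, payoff=46.4036, prob=0.062432
UDUU: Ā=176.3706, payoff=68.0922, prob=0.065405
DUUU: Ā=164.7606, payoff=79.7022, prob=0.065405
UUUU: Ā=241.7683, payoff=116.9544, prob=0.068520
Price = Σ prob·payoff / R^4 = 33.094036 / 1.688960 = 19.5943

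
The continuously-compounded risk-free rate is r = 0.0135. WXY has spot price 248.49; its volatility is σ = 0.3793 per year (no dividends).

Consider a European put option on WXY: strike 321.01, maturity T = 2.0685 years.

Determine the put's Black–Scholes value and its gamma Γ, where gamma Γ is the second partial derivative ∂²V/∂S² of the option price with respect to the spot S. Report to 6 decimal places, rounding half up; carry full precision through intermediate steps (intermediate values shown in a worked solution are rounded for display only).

price = 97.139880
Γ = 0.002912

σ√T = 0.3793·√2.0685 = 0.545520
d₁ = (ln(S/K) + (r+σ²/2)T) / (σ√T) = (ln(248.49/321.01) + (0.0135+0.3793²/2)·2.0685) / 0.545520 = (-0.256070 + 0.176721) / 0.545520 = -0.145456
d₂ = d₁ − σ√T = -0.145456 − 0.545520 = -0.690976
e^{−rT} = 0.972462
N(−d₁) = 0.557824,  N(−d₂) = 0.755210
Put price V = K·e^{−rT}·N(−d₂) − S·N(−d₁) = 235.753671 − 138.613791 = 97.139880
φ(d₁) = (1/√(2π))·e^{−d₁²/2} = 0.394744
Γ = φ(d₁) / (S·σ·√T) = 0.002912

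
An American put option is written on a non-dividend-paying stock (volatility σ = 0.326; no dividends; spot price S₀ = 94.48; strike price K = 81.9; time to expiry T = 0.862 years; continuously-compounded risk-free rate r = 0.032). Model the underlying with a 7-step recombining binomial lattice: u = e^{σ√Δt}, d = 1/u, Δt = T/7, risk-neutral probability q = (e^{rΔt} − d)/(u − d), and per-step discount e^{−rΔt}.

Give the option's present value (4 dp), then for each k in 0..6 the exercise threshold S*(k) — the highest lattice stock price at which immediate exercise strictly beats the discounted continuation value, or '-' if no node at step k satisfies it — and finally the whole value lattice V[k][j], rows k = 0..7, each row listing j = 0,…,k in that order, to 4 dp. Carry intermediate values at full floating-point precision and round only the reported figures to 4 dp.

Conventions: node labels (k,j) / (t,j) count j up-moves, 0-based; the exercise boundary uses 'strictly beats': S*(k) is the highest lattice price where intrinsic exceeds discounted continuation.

price = 4.6542
boundary = - - - - 59.7872 53.3244 59.7872
tree:
4.6542
7.2283 1.9982
10.9078 3.4362 0.5096
15.8824 5.7903 1.0005 0.0000
22.1128 9.4910 1.9644 0.0000 0.0000
28.5756 14.9484 3.8568 0.0000 0.0000 0.0000
34.3399 22.1128 7.5721 0.0000 0.0000 0.0000 0.0000
39.4810 28.5756 14.8666 0.0000 0.0000 0.0000 0.0000 0.0000

params: Δt=0.12314 u=1.12120 d=0.89190 q=0.48865 e^(-rΔt)=0.99607
t_7 payoffs: 39.4810 28.5756 14.8666 0.0000 0.0000 0.0000 0.0000 0.0000
t_6: node(6,0) S=47.5601 payoff=34.3399 vs cont=34.0178 → 34.3399 [stop]  node(6,1) S=59.7872 payoff=22.1128 vs cont=21.7907 → 22.1128 [stop]  node(6,2) S=75.1578 payoff=6.7422 vs cont=7.5721 → 7.5721 [wait]  node(6,3) S=94.4800 payoff=0.0000 vs cont=0.0000 → 0.0000 [wait]  node(6,4) S=118.7697 payoff=0.0000 vs cont=0.0000 → 0.0000 [wait]  node(6,5) S=149.3039 payoff=0.0000 vs cont=0.0000 → 0.0000 [wait]  node(6,6) S=187.6882 payoff=0.0000 vs cont=0.0000 → 0.0000 [wait]  ⇒ S*(6)=59.7872
t_5: node(5,0) S=53.3244 payoff=28.5756 vs cont=28.2535 → 28.5756 [stop]  node(5,1) S=67.0334 payoff=14.8666 vs cont=14.9484 → 14.9484 [wait]  node(5,2) S=84.2669 payoff=0.0000 vs cont=3.8568 → 3.8568 [wait]  node(5,3) S=105.9309 payoff=0.0000 vs cont=0.0000 → 0.0000 [wait]  node(5,4) S=133.1645 payoff=0.0000 vs cont=0.0000 → 0.0000 [wait]  node(5,5) S=167.3995 payoff=0.0000 vs cont=0.0000 → 0.0000 [wait]  ⇒ S*(5)=53.3244
t_4: node(4,0) S=59.7872 payoff=22.1128 vs cont=21.8305 → 22.1128 [stop]  node(4,1) S=75.1578 payoff=6.7422 vs cont=9.4910 → 9.4910 [wait]  node(4,2) S=94.4800 payoff=0.0000 vs cont=1.9644 → 1.9644 [wait]  node(4,3) S=118.7697 payoff=0.0000 vs cont=0.0000 → 0.0000 [wait]  node(4,4) S=149.3039 payoff=0.0000 vs cont=0.0000 → 0.0000 [wait]  ⇒ S*(4)=59.7872
t_3: node(3,0) S=67.0334 payoff=14.8666 vs cont=15.8824 → 15.8824 [wait]  node(3,1) S=84.2669 payoff=0.0000 vs cont=5.7903 → 5.7903 [wait]  node(3,2) S=105.9309 payoff=0.0000 vs cont=1.0005 → 1.0005 [wait]  node(3,3) S=133.1645 payoff=0.0000 vs cont=0.0000 → 0.0000 [wait]  ⇒ S*(3)=-
t_2: node(2,0) S=75.1578 payoff=6.7422 vs cont=10.9078 → 10.9078 [wait]  node(2,1) S=94.4800 payoff=0.0000 vs cont=3.4362 → 3.4362 [wait]  node(2,2) S=118.7697 payoff=0.0000 vs cont=0.5096 → 0.5096 [wait]  ⇒ S*(2)=-
t_1: node(1,0) S=84.2669 payoff=0.0000 vs cont=7.2283 → 7.2283 [wait]  node(1,1) S=105.9309 payoff=0.0000 vs cont=1.9982 → 1.9982 [wait]  ⇒ S*(1)=-
t_0: node(0,0) S=94.4800 payoff=0.0000 vs cont=4.6542 → 4.6542 [wait]  ⇒ S*(0)=-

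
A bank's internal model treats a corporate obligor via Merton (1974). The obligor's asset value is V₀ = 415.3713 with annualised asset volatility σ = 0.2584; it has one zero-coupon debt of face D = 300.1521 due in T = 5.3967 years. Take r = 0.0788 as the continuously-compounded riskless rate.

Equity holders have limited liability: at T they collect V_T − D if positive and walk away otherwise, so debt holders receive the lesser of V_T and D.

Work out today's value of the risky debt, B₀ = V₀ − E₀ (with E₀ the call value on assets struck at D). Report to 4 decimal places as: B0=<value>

Apply the equity-as-call identities (strike 300.1521, horizon 5.3967 years):
d₁ = [ln(V₀/D) + (r + σ²/2)T] / (σ√T)
   = [ln(415.3713/300.1521) + (0.0788 + 0.5·0.2584²)·5.3967] / (0.2584·√5.3967)
   = [0.324883 + 0.605430] / 0.600284 = 1.549790
d₂ = d₁ − σ√T = 1.549790 − 0.600284 = 0.949506
N(d₁) = 0.939404,  N(d₂) = 0.828818,  e^(−rT) = 0.653600
E₀ = V₀·N(d₁) − D·e^(−rT)·N(d₂)
   = 415.3713·0.939404 − 300.1521·0.653600·0.828818 = 227.604409
B₀ = V₀ − E₀ = 415.3713 − 227.604409 = 187.766891

B0=187.7669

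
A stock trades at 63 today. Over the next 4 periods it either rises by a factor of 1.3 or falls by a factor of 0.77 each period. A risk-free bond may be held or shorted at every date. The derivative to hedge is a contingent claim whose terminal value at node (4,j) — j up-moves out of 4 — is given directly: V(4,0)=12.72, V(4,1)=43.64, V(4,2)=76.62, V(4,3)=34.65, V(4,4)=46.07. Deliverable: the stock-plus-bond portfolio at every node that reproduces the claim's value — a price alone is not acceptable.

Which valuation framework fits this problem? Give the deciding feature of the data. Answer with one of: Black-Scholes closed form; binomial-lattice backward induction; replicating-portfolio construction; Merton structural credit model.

Key observation: the deliverable is the dynamic trading strategy on the 4-step tree (spot 63, moves 1.3 and 0.77), so the valuation must go through the node-by-node replicating-portfolio solve.

framework: replicating-portfolio construction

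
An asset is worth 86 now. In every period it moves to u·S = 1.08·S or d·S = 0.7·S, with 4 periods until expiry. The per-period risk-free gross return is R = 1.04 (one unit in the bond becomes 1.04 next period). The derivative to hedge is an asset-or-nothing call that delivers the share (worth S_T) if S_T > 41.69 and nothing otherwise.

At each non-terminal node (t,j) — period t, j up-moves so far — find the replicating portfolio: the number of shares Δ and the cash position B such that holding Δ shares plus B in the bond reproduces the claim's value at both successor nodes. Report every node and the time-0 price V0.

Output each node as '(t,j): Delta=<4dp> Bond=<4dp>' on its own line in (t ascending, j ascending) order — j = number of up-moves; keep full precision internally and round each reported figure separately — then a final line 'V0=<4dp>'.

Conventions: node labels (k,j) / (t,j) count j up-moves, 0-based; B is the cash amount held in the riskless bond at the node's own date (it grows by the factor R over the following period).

The replicating-portfolio and risk-neutral prices coincide; use p* = (1.04−0.7)/(1.08−0.7) = 0.8947 for the latter.
Expiry values: V(4,0)=0.0000, V(4,1)=0.0000, V(4,2)=49.1521, V(4,3)=75.8347, V(4,4)=117.0021
(3,0): S=29.4980. Δ = (V_up−V_dn)/(S_up−S_dn) = (0.0000−0.0000)/(31.8578−20.6486) = 0.0000. V = [p*·0.0000 + (1−p*)·0.0000]/1.04 = 0.0000. B = V − Δ·S = 0.0000.
(3,1): S=45.5112. Δ = (V_up−V_dn)/(S_up−S_dn) = (49.1521−0.0000)/(49.1521−31.8578) = 2.8421. V = [p*·49.1521 + (1−p*)·0.0000]/1.04 = 42.2867. B = V − Δ·S = -87.0609.
(3,2): S=70.2173. Δ = (V_up−V_dn)/(S_up−S_dn) = (75.8347−49.1521)/(75.8347−49.1521) = 1.0000. V = [p*·75.8347 + (1−p*)·49.1521]/1.04 = 70.2173. B = V − Δ·S = 0.0000.
(3,3): S=108.3352. Δ = (V_up−V_dn)/(S_up−S_dn) = (117.0021−75.8347)/(117.0021−75.8347) = 1.0000. V = [p*·117.0021 + (1−p*)·75.8347]/1.04 = 108.3352. B = V − Δ·S = 0.0000.
(2,0): S=42.1400. Δ = (V_up−V_dn)/(S_up−S_dn) = (42.2867−0.0000)/(45.5112−29.4980) = 2.6407. V = [p*·42.2867 + (1−p*)·0.0000]/1.04 = 36.3803. B = V − Δ·S = -74.9006.
(2,1): S=65.0160. Δ = (V_up−V_dn)/(S_up−S_dn) = (70.2173−42.2867)/(70.2173−45.5112) = 1.1305. V = [p*·70.2173 + (1−p*)·42.2867]/1.04 = 64.6896. B = V − Δ·S = -8.8118.
(2,2): S=100.3104. Δ = (V_up−V_dn)/(S_up−S_dn) = (108.3352−70.2173)/(108.3352−70.2173) = 1.0000. V = [p*·108.3352 + (1−p*)·70.2173]/1.04 = 100.3104. B = V − Δ·S = 0.0000.
(1,0): S=60.2000. Δ = (V_up−V_dn)/(S_up−S_dn) = (64.6896−36.3803)/(65.0160−42.1400) = 1.2375. V = [p*·64.6896 + (1−p*)·36.3803]/1.04 = 59.3363. B = V − Δ·S = -15.1621.
(1,1): S=92.8800. Δ = (V_up−V_dn)/(S_up−S_dn) = (100.3104−64.6896)/(100.3104−65.0160) = 1.0092. V = [p*·100.3104 + (1−p*)·64.6896]/1.04 = 92.8470. B = V − Δ·S = -0.8919.
(0,0): S=86.0000. Δ = (V_up−V_dn)/(S_up−S_dn) = (92.8470−59.3363)/(92.8800−60.2000) = 1.0254. V = [p*·92.8470 + (1−p*)·59.3363]/1.04 = 85.8842. B = V − Δ·S = -2.3019.
Verification: the root portfolio costs Δ(0,0)·S0 + B(0,0) = 85.8842, matching V0.

(0,0): Delta=1.0254 Bond=-2.3019
(1,0): Delta=1.2375 Bond=-15.1621
(1,1): Delta=1.0092 Bond=-0.8919
(2,0): Delta=2.6407 Bond=-74.9006
(2,1): Delta=1.1305 Bond=-8.8118
(2,2): Delta=1.0000 Bond=0.0000
(3,0): Delta=0.0000 Bond=0.0000
(3,1): Delta=2.8421 Bond=-87.0609
(3,2): Delta=1.0000 Bond=0.0000
(3,3): Delta=1.0000 Bond=0.0000
V0=85.8842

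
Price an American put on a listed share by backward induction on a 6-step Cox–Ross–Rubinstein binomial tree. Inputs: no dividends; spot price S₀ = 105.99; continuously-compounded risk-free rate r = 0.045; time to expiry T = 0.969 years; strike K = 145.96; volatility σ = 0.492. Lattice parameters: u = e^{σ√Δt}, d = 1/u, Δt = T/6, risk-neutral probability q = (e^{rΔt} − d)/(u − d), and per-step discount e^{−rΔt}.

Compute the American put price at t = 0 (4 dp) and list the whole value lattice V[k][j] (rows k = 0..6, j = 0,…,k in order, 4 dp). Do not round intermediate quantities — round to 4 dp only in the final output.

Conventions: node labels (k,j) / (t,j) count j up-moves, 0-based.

price = 45.7420
tree:
45.7420
59.5892 30.7790
74.5881 43.5380 16.8152
87.3923 58.9847 26.7303 5.8535
97.8994 74.5881 40.9014 11.1050 0.0000
106.5215 87.3923 58.9847 21.0682 0.0000 0.0000
113.5968 97.8994 74.5881 39.9700 0.0000 0.0000 0.0000

Δt=0.16150, u=1.21862, d=0.82060, q=0.46906, disc=e^(-rΔt)=0.99276
k=6 terminal: V=max(K-S,0) → 113.5968 97.8994 74.5881 39.9700 0.0000 0.0000 0.0000
k=5: j=0 S=39.4385 intr=106.5215 cont=105.4646 V=106.5215[EX]; j=1 S=58.5677 intr=87.3923 cont=86.3354 V=87.3923[EX]; j=2 S=86.9753 intr=58.9847 cont=57.9278 V=58.9847[EX]; j=3 S=129.1617 intr=16.7983 cont=21.0682 V=21.0682[hold]; j=4 S=191.8101 intr=0.0000 cont=0.0000 V=0.0000[hold]; j=5 S=284.8454 intr=0.0000 cont=0.0000 V=0.0000[hold]
k=4: j=0 S=48.0606 intr=97.8994 cont=96.8425 V=97.8994[EX]; j=1 S=71.3719 intr=74.5881 cont=73.5312 V=74.5881[EX]; j=2 S=105.9900 intr=39.9700 cont=40.9014 V=40.9014[hold]; j=3 S=157.3992 intr=0.0000 cont=11.1050 V=11.1050[hold]; j=4 S=233.7439 intr=0.0000 cont=0.0000 V=0.0000[hold]
k=3: j=0 S=58.5677 intr=87.3923 cont=86.3354 V=87.3923[EX]; j=1 S=86.9753 intr=58.9847 cont=58.3615 V=58.9847[EX]; j=2 S=129.1617 intr=16.7983 cont=26.7303 V=26.7303[hold]; j=3 S=191.8101 intr=0.0000 cont=5.8535 V=5.8535[hold]
k=2: j=0 S=71.3719 intr=74.5881 cont=73.5312 V=74.5881[EX]; j=1 S=105.9900 intr=39.9700 cont=43.5380 V=43.5380[hold]; j=2 S=157.3992 intr=0.0000 cont=16.8152 V=16.8152[hold]
k=1: j=0 S=86.9753 intr=58.9847 cont=59.5892 V=59.5892[hold]; j=1 S=129.1617 intr=16.7983 cont=30.7790 V=30.7790[hold]
k=0: j=0 S=105.9900 intr=39.9700 cont=45.7420 V=45.7420[hold]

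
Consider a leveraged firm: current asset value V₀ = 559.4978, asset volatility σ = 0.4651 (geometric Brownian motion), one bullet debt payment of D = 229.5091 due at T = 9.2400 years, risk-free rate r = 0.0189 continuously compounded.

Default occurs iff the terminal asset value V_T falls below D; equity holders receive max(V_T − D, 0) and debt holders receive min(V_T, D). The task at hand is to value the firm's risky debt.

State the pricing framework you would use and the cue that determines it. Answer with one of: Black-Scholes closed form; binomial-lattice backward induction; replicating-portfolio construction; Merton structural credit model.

framework: Merton structural credit model

Key observation: with the firm-asset dynamics (V₀ = 559.4978) and a single zero-coupon liability of face 229.5091 given, debt value, spread, and default probability all derive from the option view of the balance sheet.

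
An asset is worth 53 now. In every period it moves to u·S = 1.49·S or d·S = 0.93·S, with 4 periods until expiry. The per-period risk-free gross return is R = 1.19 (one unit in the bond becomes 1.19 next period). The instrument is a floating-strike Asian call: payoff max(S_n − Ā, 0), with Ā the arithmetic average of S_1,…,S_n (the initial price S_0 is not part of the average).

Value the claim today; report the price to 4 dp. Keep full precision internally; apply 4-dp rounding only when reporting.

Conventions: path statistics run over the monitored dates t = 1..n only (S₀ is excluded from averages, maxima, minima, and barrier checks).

price = 11.8677

Set p* = 0.4643 (from d < R < u); the path-dependent value is the discounted p*-expectation over all price paths.
Enumerate all 2^4 = 16 price paths (U = up ×1.49, D = down ×0.93); each path with k up-moves has probability p*^k·(1−p*)^(4−k).
DDDD: Ā=44.3518, payoff=0.0000, prob=0.082363
UDDD: Ā=71.0583, payoff=0.0000, prob=0.071381
DUDD: Ā=63.6383, payoff=0.0000, prob=0.071381
UUDD: Ā=101.9582, payoff=0.0000, prob=0.061864
DDUD: Ā=56.7377, payoff=6.7823, prob=0.071381
UDUD: Ā=90.9024, payoff=10.8663, prob=0.061864
DUUD: Ā=83.4824, payoff=18.2863, prob=0.061864
UUUD: Ā=133.7514, payoff=29.2975, prob=0.053615
DDDU: Ā=50.3202, payoff=13.1999, prob=0.071381
UDDU: Ā=80.6205, payoff=21.1482, prob=0.061864
DUDU: Ā=73.2005, payoff=28.5682, prob=0.061864
UUDU: Ā=117.2782, payoff=45.7706, prob=0.053615
DDUU: Ā=66.2999, payoff=35.4688, prob=0.061864
UDUU: Ā=106.2224, payoff=56.8264, prob=0.053615
DUUU: Ā=98.8024, payoff=64.2464, prob=0.053615
UUUU: Ā=158.2963, payoff=102.9324, prob=0.046467
Price = Σ prob·payoff / R^4 = 23.798832 / 2.005339 = 11.8677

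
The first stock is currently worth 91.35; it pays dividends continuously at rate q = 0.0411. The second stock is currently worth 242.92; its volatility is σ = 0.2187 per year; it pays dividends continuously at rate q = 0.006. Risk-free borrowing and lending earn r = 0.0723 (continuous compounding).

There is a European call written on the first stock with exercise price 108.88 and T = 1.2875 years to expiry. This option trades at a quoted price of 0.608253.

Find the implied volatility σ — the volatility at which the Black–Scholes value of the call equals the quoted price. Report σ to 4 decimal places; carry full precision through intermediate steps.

At σ = 0.1005 the Black–Scholes value reproduces the quote:
σ√T = 0.1005·√1.2875 = 0.114035
d₁ = (ln(S/K) + (r−q+σ²/2)T) / (σ√T) = (ln(91.35/108.88) + (0.0723−0.0411+0.1005²/2)·1.2875) / 0.114035 = (-0.175548 + 0.046672) / 0.114035 = -1.130141
d₂ = d₁ − σ√T = -1.130141 − 0.114035 = -1.244176
e^{−rT} = 0.911115
e^{−qT} = 0.948459
N(d₁) = 0.129208,  N(d₂) = 0.106717
V = S·e^{−qT}·N(d₁) − K·e^{−rT}·N(d₂) = 11.194851 − 10.586599 = 0.608253 (the quoted price), and the Black–Scholes price is strictly increasing in σ, so σ is unique

sigma = 0.1005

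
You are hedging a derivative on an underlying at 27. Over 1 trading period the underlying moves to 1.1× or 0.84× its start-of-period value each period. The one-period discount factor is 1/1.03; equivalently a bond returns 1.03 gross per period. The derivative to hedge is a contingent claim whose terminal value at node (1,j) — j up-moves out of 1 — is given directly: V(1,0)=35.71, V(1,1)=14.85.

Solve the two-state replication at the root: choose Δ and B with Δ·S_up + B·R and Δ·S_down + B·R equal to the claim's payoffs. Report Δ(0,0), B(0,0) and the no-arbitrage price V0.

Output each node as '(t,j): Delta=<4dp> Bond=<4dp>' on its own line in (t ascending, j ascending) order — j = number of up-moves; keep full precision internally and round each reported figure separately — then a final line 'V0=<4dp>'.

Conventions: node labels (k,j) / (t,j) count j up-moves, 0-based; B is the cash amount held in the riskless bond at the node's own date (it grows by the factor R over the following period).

Risk-neutral probability p* = (R−d)/(u−d) = (1.03−0.84)/(1.1−0.84) = 0.7308.
At maturity the claim pays: V(1,0)=35.7100, V(1,1)=14.8500
(0,0): S=27.0000. Δ = (V_up−V_dn)/(S_up−S_dn) = (14.8500−35.7100)/(29.7000−22.6800) = -2.9715. V = [p*·14.8500 + (1−p*)·35.7100]/1.03 = 19.8701. B = V − Δ·S = 100.1008.
As a check, the time-0 holding Δ(0,0)·S0 + B(0,0) comes to 19.8701 — exactly V0.

(0,0): Delta=-2.9715 Bond=100.1008
V0=19.8701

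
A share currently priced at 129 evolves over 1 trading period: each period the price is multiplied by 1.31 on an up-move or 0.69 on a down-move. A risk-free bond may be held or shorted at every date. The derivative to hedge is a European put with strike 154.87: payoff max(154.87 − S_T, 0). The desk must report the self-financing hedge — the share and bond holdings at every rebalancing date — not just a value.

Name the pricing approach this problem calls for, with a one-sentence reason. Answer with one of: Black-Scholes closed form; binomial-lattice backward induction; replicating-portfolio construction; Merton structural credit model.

Key observation: since the answer must list Δ and B at each node of the 1.31/0.69 lattice on 129, the replicating-portfolio method — solving the two-state system at every node — is the one that applies.

framework: replicating-portfolio construction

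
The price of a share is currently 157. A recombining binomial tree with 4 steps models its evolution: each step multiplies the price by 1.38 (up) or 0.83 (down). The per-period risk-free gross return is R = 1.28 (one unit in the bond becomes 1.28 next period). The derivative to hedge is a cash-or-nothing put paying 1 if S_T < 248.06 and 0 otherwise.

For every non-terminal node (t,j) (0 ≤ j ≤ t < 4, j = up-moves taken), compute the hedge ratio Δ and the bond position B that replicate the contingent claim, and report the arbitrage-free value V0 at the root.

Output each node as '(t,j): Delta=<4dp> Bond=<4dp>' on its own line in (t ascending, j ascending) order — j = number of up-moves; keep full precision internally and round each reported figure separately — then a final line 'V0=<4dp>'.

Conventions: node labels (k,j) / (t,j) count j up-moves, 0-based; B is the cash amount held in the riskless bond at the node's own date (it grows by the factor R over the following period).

(0,0): Delta=-0.0020 Bond=0.3738
(1,0): Delta=-0.0057 Bond=0.9585
(1,1): Delta=-0.0015 Bond=0.3717
(2,0): Delta=0.0000 Bond=0.6104
(2,1): Delta=-0.0065 Bond=1.3640
(2,2): Delta=-0.0009 Bond=0.2784
(3,0): Delta=0.0000 Bond=0.7812
(3,1): Delta=0.0000 Bond=0.7812
(3,2): Delta=-0.0073 Bond=1.9602
(3,3): Delta=0.0000 Bond=0.0000
V0=0.0572

No-arbitrage ⇒ martingale measure with p* = (R−d)/(u−d) = 0.8182.
At maturity the claim pays: V(4,0)=1.0000, V(4,1)=1.0000, V(4,2)=1.0000, V(4,3)=0.0000, V(4,4)=0.0000
  t=3,j=0: stock 89.7706 → up 123.8834 (V=1.0000), down 74.5096 (V=1.0000). Price 0.7812; hedge Δ=0.0000, bond B=0.7812.
  t=3,j=1: stock 149.2571 → up 205.9748 (V=1.0000), down 123.8834 (V=1.0000). Price 0.7812; hedge Δ=0.0000, bond B=0.7812.
  t=3,j=2: stock 248.1624 → up 342.4641 (V=0.0000), down 205.9748 (V=1.0000). Price 0.1420; hedge Δ=-0.0073, bond B=1.9602.
  t=3,j=3: stock 412.6073 → up 569.3981 (V=0.0000), down 342.4641 (V=0.0000). Price 0.0000; hedge Δ=0.0000, bond B=0.0000.
  t=2,j=0: stock 108.1573 → up 149.2571 (V=0.7812), down 89.7706 (V=0.7812). Price 0.6104; hedge Δ=0.0000, bond B=0.6104.
  t=2,j=1: stock 179.8278 → up 248.1624 (V=0.1420), down 149.2571 (V=0.7812). Price 0.2018; hedge Δ=-0.0065, bond B=1.3640.
  t=2,j=2: stock 298.9908 → up 412.6073 (V=0.0000), down 248.1624 (V=0.1420). Price 0.0202; hedge Δ=-0.0009, bond B=0.2784.
  t=1,j=0: stock 130.3100 → up 179.8278 (V=0.2018), down 108.1573 (V=0.6104). Price 0.2157; hedge Δ=-0.0057, bond B=0.9585.
  t=1,j=1: stock 216.6600 → up 298.9908 (V=0.0202), down 179.8278 (V=0.2018). Price 0.0416; hedge Δ=-0.0015, bond B=0.3717.
  t=0,j=0: stock 157.0000 → up 216.6600 (V=0.0416), down 130.3100 (V=0.2157). Price 0.0572; hedge Δ=-0.0020, bond B=0.3738.
Check: Δ(0,0)·S0 + B(0,0) = 0.0572 = V0.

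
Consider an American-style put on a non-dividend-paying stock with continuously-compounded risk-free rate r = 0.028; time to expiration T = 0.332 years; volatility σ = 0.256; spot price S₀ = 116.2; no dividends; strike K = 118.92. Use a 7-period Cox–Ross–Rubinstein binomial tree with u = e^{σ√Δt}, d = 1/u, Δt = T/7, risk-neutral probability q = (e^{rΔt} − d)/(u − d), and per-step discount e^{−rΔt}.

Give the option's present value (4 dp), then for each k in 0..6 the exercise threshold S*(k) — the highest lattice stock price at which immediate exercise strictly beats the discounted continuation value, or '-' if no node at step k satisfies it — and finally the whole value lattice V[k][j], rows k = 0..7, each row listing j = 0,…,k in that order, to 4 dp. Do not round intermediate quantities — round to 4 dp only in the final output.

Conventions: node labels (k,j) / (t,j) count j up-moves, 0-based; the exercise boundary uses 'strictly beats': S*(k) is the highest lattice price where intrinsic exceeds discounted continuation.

Δt=0.04743  u=1.05734  d=0.94577  q=0.49798  discount=0.99867
step 7 (expiry): payoffs max(K−S,0) = 40.2667 30.9889 20.6168 9.0211 0.0000 0.0000 0.0000 0.0000
step 6: (k=6,j=0): S=83.1629, K−S=35.7571, hold=35.5993 ⇒ V=35.7571 exercise | (k=6,j=1): S=92.9726, K−S=25.9474, hold=25.7896 ⇒ V=25.9474 exercise | (k=6,j=2): S=103.9395, K−S=14.9805, hold=14.8227 ⇒ V=14.9805 exercise | (k=6,j=3): S=116.2000, K−S=2.7200, hold=4.5228 ⇒ V=4.5228 continue | (k=6,j=4): S=129.9067, K−S=0.0000, hold=0.0000 ⇒ V=0.0000 continue | (k=6,j=5): S=145.2303, K−S=0.0000, hold=0.0000 ⇒ V=0.0000 continue | (k=6,j=6): S=162.3614, K−S=0.0000, hold=0.0000 ⇒ V=0.0000 continue  boundary S*=103.9395
step 5: (k=5,j=0): S=87.9311, K−S=30.9889, hold=30.8311 ⇒ V=30.9889 exercise | (k=5,j=1): S=98.3032, K−S=20.6168, hold=20.4589 ⇒ V=20.6168 exercise | (k=5,j=2): S=109.8989, K−S=9.0211, hold=9.7598 ⇒ V=9.7598 continue | (k=5,j=3): S=122.8624, K−S=0.0000, hold=2.2675 ⇒ V=2.2675 continue | (k=5,j=4): S=137.3550, K−S=0.0000, hold=0.0000 ⇒ V=0.0000 continue | (k=5,j=5): S=153.5571, K−S=0.0000, hold=0.0000 ⇒ V=0.0000 continue  boundary S*=98.3032
step 4: (k=4,j=0): S=92.9726, K−S=25.9474, hold=25.7896 ⇒ V=25.9474 exercise | (k=4,j=1): S=103.9395, K−S=14.9805, hold=15.1901 ⇒ V=15.1901 continue | (k=4,j=2): S=116.2000, K−S=2.7200, hold=6.0208 ⇒ V=6.0208 continue | (k=4,j=3): S=129.9067, K−S=0.0000, hold=1.1368 ⇒ V=1.1368 continue | (k=4,j=4): S=145.2303, K−S=0.0000, hold=0.0000 ⇒ V=0.0000 continue  boundary S*=92.9726
step 3: (k=3,j=0): S=98.3032, K−S=20.6168, hold=20.5632 ⇒ V=20.6168 exercise | (k=3,j=1): S=109.8989, K−S=9.0211, hold=10.6099 ⇒ V=10.6099 continue | (k=3,j=2): S=122.8624, K−S=0.0000, hold=3.5840 ⇒ V=3.5840 continue | (k=3,j=3): S=137.3550, K−S=0.0000, hold=0.5700 ⇒ V=0.5700 continue  boundary S*=98.3032
step 2: (k=2,j=0): S=103.9395, K−S=14.9805, hold=15.6128 ⇒ V=15.6128 continue | (k=2,j=1): S=116.2000, K−S=2.7200, hold=7.1017 ⇒ V=7.1017 continue | (k=2,j=2): S=129.9067, K−S=0.0000, hold=2.0803 ⇒ V=2.0803 continue  boundary S*=-
step 1: (k=1,j=0): S=109.8989, K−S=9.0211, hold=11.3594 ⇒ V=11.3594 continue | (k=1,j=1): S=122.8624, K−S=0.0000, hold=4.5950 ⇒ V=4.5950 continue  boundary S*=-
step 0: (k=0,j=0): S=116.2000, K−S=2.7200, hold=7.9803 ⇒ V=7.9803 continue  boundary S*=-

price = 7.9803
boundary = - - - 98.3032 92.9726 98.3032 103.9395
tree:
7.9803
11.3594 4.5950
15.6128 7.1017 2.0803
20.6168 10.6099 3.5840 0.5700
25.9474 15.1901 6.0208 1.1368 0.0000
30.9889 20.6168 9.7598 2.2675 0.0000 0.0000
35.7571 25.9474 14.9805 4.5228 0.0000 0.0000 0.0000
40.2667 30.9889 20.6168 9.0211 0.0000 0.0000 0.0000 0.0000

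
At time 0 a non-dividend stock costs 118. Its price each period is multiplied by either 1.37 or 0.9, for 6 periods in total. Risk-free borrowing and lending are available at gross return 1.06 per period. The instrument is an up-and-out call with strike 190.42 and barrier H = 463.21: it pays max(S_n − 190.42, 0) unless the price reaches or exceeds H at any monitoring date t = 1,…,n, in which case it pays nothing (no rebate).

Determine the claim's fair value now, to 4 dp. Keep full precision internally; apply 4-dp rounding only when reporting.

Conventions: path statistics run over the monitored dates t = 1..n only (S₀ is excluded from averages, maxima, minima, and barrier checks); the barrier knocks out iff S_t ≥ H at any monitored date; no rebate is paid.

price = 13.9496

With p* = (R−d)/(u−d) = 0.3404, sum probability × payoff across the paths and divide by R^6.
Enumerate all 2^6 = 64 price paths (U = up ×1.37, D = down ×0.9); each path with k up-moves has probability p*^k·(1−p*)^(6−k).
DDDDDD: M=106.2000, payoff=0.0000, prob=0.082335
UDDDDD: M=161.6600, payoff=0.0000, prob=0.042495
DUDDDD: M=145.4940, payoff=0.0000, prob=0.042495
UUDDDD: M=221.4742, payoff=0.0000, prob=0.021933
DDUDDD: M=130.9446, payoff=0.0000, prob=0.042495
UDUDDD: M=199.3268, payoff=0.0000, prob=0.021933
DUUDDD: M=199.3268, payoff=0.0000, prob=0.021933
UUUDDD: M=303.4197, payoff=30.7729, prob=0.011320
DDDUDD: M=117.8501, payoff=0.0000, prob=0.042495
UDDUDD: M=179.3941, payoff=0.0000, prob=0.021933
DUDUDD: M=179.3941, payoff=0.0000, prob=0.021933
UUDUDD: M=273.0777, payoff=30.7729, prob=0.011320
DDUUDD: M=179.3941, payoff=0.0000, prob=0.021933
UDUUDD: M=273.0777, payoff=30.7729, prob=0.011320
DUUUDD: M=273.0777, payoff=30.7729, prob=0.011320
UUUUDD: M=415.6849, payoff=146.2848, prob=0.005843
DDDDUD: M=106.2000, payoff=0.0000, prob=0.042495
UDDDUD: M=161.6600, payoff=0.0000, prob=0.021933
DUDDUD: M=161.4547, payoff=0.0000, prob=0.021933
UUDDUD: M=245.7699, payoff=30.7729, prob=0.011320
DDUDUD: M=161.4547, payoff=0.0000, prob=0.021933
UDUDUD: M=245.7699, payoff=30.7729, prob=0.011320
DUUDUD: M=245.7699, payoff=30.7729, prob=0.011320
UUUDUD: M=374.1164, payoff=146.2848, prob=0.005843
DDDUUD: M=161.4547, payoff=0.0000, prob=0.021933
UDDUUD: M=245.7699, payoff=30.7729, prob=0.011320
DUDUUD: M=245.7699, payoff=30.7729, prob=0.011320
UUDUUD: M=374.1164, payoff=146.2848, prob=0.005843
DDUUUD: M=245.7699, payoff=30.7729, prob=0.011320
UDUUUD: M=374.1164, payoff=146.2848, prob=0.005843
DUUUUD: M=374.1164, payoff=146.2848, prob=0.005843
UUUUUD: M=569.4883, payoff=0.0000, prob=0.003016
DDDDDU: M=106.2000, payoff=0.0000, prob=0.042495
UDDDDU: M=161.6600, payoff=0.0000, prob=0.021933
DUDDDU: M=145.4940, payoff=0.0000, prob=0.021933
UUDDDU: M=221.4742, payoff=30.7729, prob=0.011320
DDUDDU: M=145.3092, payoff=0.0000, prob=0.021933
UDUDDU: M=221.1929, payoff=30.7729, prob=0.011320
DUUDDU: M=221.1929, payoff=30.7729, prob=0.011320
UUUDDU: M=336.7048, payoff=146.2848, prob=0.005843
DDDUDU: M=145.3092, payoff=0.0000, prob=0.021933
UDDUDU: M=221.1929, payoff=30.7729, prob=0.011320
DUDUDU: M=221.1929, payoff=30.7729, prob=0.011320
UUDUDU: M=336.7048, payoff=146.2848, prob=0.005843
DDUUDU: M=221.1929, payoff=30.7729, prob=0.011320
UDUUDU: M=336.7048, payoff=146.2848, prob=0.005843
DUUUDU: M=336.7048, payoff=146.2848, prob=0.005843
UUUUDU: M=512.5395, payoff=0.0000, prob=0.003016
DDDDUU: M=145.3092, payoff=0.0000, prob=0.021933
UDDDUU: M=221.1929, payoff=30.7729, prob=0.011320
DUDDUU: M=221.1929, payoff=30.7729, prob=0.011320
UUDDUU: M=336.7048, payoff=146.2848, prob=0.005843
DDUDUU: M=221.1929, payoff=30.7729, prob=0.011320
UDUDUU: M=336.7048, payoff=146.2848, prob=0.005843
DUUDUU: M=336.7048, payoff=146.2848, prob=0.005843
UUUDUU: M=512.5395, payoff=0.0000, prob=0.003016
DDDUUU: M=221.1929, payoff=30.7729, prob=0.011320
UDDUUU: M=336.7048, payoff=146.2848, prob=0.005843
DUDUUU: M=336.7048, payoff=146.2848, prob=0.005843
UUDUUU: M=512.5395, payoff=0.0000, prob=0.003016
DDUUUU: M=336.7048, payoff=146.2848, prob=0.005843
UDUUUU: M=512.5395, payoff=0.0000, prob=0.003016
DUUUUU: M=512.5395, payoff=0.0000, prob=0.003016
UUUUUU: M=780.1990, payoff=0.0000, prob=0.001556
Price = Σ prob·payoff / R^6 = 19.787723 / 1.418519 = 13.9496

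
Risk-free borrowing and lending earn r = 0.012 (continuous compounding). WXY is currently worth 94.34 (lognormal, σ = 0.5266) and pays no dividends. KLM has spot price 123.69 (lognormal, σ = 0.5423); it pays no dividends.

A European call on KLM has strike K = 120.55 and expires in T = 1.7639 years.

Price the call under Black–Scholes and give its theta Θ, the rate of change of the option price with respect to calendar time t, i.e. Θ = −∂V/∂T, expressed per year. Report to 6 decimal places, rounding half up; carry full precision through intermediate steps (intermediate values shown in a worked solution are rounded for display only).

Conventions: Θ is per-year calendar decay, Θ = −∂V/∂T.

σ√T = 0.5423·√1.7639 = 0.720239
d₁ = (ln(S/K) + (r+σ²/2)T) / (σ√T) = (ln(123.69/120.55) + (0.012+0.5423²/2)·1.7639) / 0.720239 = (0.025714 + 0.280539) / 0.720239 = 0.425210
d₂ = d₁ − σ√T = 0.425210 − 0.720239 = -0.295029
e^{−rT} = 0.979056
N(d₁) = 0.664658,  N(d₂) = 0.383986
Call price V = S·N(d₁) − K·e^{−rT}·N(d₂) = 82.211566 − 45.319989 = 36.891577
φ(d₁) = (1/√(2π))·e^{−d₁²/2} = 0.364459
Θ = −S·φ(d₁)·σ/(2√T) − r·K·e^{−rT}·N(d₂) = −9.203570 − 0.543840 = -9.747410

price = 36.891577
Θ = -9.747410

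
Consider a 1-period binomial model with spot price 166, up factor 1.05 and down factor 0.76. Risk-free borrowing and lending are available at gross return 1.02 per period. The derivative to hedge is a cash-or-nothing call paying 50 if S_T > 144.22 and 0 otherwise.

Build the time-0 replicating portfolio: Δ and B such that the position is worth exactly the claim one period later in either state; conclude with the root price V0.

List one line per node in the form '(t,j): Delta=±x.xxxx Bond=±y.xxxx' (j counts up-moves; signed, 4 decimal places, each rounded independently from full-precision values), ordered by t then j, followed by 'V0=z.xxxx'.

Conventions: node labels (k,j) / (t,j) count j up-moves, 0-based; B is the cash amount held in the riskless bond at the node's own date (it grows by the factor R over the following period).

The replicating-portfolio and risk-neutral prices coincide; use p* = (1.02−0.76)/(1.05−0.76) = 0.8966 for the latter.
At maturity the claim pays: V(1,0)=0.0000, V(1,1)=50.0000
Node (0,0) S=166.0000: V=(p*·50.0000+(1−p*)·0.0000)/1.02=43.9486; Δ=(50.0000−0.0000)/(174.3000−126.1600)=1.0386; B=V−Δ·S=-128.4652
Verification: the root portfolio costs Δ(0,0)·S0 + B(0,0) = 43.9486, matching V0.

(0,0): Delta=1.0386 Bond=-128.4652
V0=43.9486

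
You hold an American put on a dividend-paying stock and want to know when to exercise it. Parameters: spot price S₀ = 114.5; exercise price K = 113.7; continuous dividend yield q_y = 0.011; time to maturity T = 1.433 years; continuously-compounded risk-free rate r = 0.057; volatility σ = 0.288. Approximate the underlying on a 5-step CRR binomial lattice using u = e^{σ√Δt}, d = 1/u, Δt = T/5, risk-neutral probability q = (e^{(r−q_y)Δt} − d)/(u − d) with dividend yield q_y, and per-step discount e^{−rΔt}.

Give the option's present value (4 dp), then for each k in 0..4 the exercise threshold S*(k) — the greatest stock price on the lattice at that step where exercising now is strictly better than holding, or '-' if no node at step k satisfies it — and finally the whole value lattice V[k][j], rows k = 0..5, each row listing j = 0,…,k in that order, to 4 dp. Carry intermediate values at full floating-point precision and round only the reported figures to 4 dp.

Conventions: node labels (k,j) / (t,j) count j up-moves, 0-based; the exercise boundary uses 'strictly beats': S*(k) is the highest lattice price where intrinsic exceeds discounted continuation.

price = 12.6561
boundary = - - 84.1174 72.0984 84.1174
tree:
12.6561
19.7351 6.1138
29.5826 10.7037 1.8036
41.6016 18.1884 3.6990 0.0000
51.9032 29.5826 7.5867 0.0000 0.0000
60.7329 41.6016 15.5601 0.0000 0.0000 0.0000

Δt=0.28660  u=1.16670  d=0.85712  q=0.50440  discount=0.98380
step 5 (expiry): payoffs max(K−S,0) = 60.7329 41.6016 15.5601 0.0000 0.0000 0.0000
step 4: (k=4,j=0): S=61.7968, K−S=51.9032, hold=50.2554 ⇒ V=51.9032 exercise | (k=4,j=1): S=84.1174, K−S=29.5826, hold=28.0051 ⇒ V=29.5826 exercise | (k=4,j=2): S=114.5000, K−S=0.0000, hold=7.5867 ⇒ V=7.5867 continue | (k=4,j=3): S=155.8566, K−S=0.0000, hold=0.0000 ⇒ V=0.0000 continue | (k=4,j=4): S=212.1510, K−S=0.0000, hold=0.0000 ⇒ V=0.0000 continue  boundary S*=84.1174
step 3: (k=3,j=0): S=72.0984, K−S=41.6016, hold=39.9862 ⇒ V=41.6016 exercise | (k=3,j=1): S=98.1399, K−S=15.5601, hold=18.1884 ⇒ V=18.1884 continue | (k=3,j=2): S=133.5874, K−S=0.0000, hold=3.6990 ⇒ V=3.6990 continue | (k=3,j=3): S=181.8382, K−S=0.0000, hold=0.0000 ⇒ V=0.0000 continue  boundary S*=72.0984
step 2: (k=2,j=0): S=84.1174, K−S=29.5826, hold=29.3093 ⇒ V=29.5826 exercise | (k=2,j=1): S=114.5000, K−S=0.0000, hold=10.7037 ⇒ V=10.7037 continue | (k=2,j=2): S=155.8566, K−S=0.0000, hold=1.8036 ⇒ V=1.8036 continue  boundary S*=84.1174
step 1: (k=1,j=0): S=98.1399, K−S=15.5601, hold=19.7351 ⇒ V=19.7351 continue | (k=1,j=1): S=133.5874, K−S=0.0000, hold=6.1138 ⇒ V=6.1138 continue  boundary S*=-
step 0: (k=0,j=0): S=114.5000, K−S=0.0000, hold=12.6561 ⇒ V=12.6561 continue  boundary S*=-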